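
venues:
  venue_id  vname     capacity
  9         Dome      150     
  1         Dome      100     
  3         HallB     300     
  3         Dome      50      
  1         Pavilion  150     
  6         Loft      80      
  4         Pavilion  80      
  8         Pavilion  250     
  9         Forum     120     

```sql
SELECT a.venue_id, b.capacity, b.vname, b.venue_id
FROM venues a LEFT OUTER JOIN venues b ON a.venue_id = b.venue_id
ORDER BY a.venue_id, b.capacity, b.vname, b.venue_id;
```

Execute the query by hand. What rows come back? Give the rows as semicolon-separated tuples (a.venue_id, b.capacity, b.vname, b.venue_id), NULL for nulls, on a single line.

LEFT JOIN keeps every row from `venues a`; unmatched rows get NULL for `venues b`'s columns.
Matching on a.venue_id = b.venue_id.
Matched pairs: 15; unmatched a rows kept: 0.

(1, 100, Dome, 1); (1, 100, Dome, 1); (1, 150, Pavilion, 1); (1, 150, Pavilion, 1); (3, 50, Dome, 3); (3, 50, Dome, 3); (3, 300, HallB, 3); (3, 300, HallB, 3); (4, 80, Pavilion, 4); (6, 80, Loft, 6); (8, 250, Pavilion, 8); (9, 120, Forum, 9); (9, 120, Forum, 9); (9, 150, Dome, 9); (9, 150, Dome, 9)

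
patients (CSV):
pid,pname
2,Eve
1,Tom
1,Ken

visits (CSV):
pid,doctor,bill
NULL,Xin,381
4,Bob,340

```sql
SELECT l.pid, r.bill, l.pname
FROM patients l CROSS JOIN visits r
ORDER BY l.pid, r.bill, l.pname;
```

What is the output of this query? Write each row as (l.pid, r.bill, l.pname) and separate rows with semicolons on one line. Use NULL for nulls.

(1, 340, Ken); (1, 340, Tom); (1, 381, Ken); (1, 381, Tom); (2, 340, Eve); (2, 381, Eve)

CROSS JOIN pairs every row of `patients` with every row of `visits`: 3 × 2 = 6 rows.
After projecting and ordering:
l.pid | r.bill | l.pname
1 | 340 | Ken
1 | 340 | Tom
1 | 381 | Ken
1 | 381 | Tom
2 | 340 | Eve
2 | 381 | Eve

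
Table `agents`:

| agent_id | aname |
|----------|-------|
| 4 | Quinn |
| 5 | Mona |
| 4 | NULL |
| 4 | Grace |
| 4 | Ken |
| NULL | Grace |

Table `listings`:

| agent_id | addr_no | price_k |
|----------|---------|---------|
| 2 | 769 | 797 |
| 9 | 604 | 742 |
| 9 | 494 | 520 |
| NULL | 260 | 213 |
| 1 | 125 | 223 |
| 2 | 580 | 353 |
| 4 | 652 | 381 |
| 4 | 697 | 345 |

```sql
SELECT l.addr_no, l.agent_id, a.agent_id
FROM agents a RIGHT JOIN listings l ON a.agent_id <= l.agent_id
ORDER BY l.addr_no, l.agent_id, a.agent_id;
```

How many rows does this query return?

RIGHT JOIN keeps every row from `listings`; unmatched rows get NULL for `agents`'s columns.
Matching on a.agent_id <= l.agent_id. A NULL in a compared column never satisfies the condition.
Matched pairs: 18; unmatched l rows kept: 4.
Total: 18 matched + 4 padded = 22 rows.

22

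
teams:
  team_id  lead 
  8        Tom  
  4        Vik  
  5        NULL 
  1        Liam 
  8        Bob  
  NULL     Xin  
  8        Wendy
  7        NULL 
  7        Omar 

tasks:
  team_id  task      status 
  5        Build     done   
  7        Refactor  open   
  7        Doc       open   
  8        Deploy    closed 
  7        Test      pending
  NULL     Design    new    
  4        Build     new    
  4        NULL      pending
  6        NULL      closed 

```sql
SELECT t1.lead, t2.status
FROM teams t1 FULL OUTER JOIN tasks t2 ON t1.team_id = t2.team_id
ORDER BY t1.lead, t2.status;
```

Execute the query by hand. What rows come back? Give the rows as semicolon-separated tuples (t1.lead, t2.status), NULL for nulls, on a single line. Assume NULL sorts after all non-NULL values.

FULL OUTER JOIN keeps every row from both sides; unmatched rows get NULL for the other side's columns.
Matching on t1.team_id = t2.team_id. A NULL in a compared column never satisfies the condition.
- t1 row (team_id=8): matches 1 t2 row(s) → 1 output row(s).
- t1 row (team_id=4): matches 2 t2 row(s) → 2 output row(s).
- t1 row (team_id=5): matches 1 t2 row(s) → 1 output row(s).
- t1 row (team_id=1): no match → kept, t2 columns NULL.
- t1 row (team_id=8): matches 1 t2 row(s) → 1 output row(s).
- t1 row (team_id=NULL): no match → kept, t2 columns NULL.
- t1 row (team_id=8): matches 1 t2 row(s) → 1 output row(s).
- t1 row (team_id=7): matches 3 t2 row(s) → 3 output row(s).
- t1 row (team_id=7): matches 3 t2 row(s) → 3 output row(s).
- plus 2 unmatched t2 row(s), each kept with NULL t1 columns.

(Bob, closed); (Liam, NULL); (Omar, open); (Omar, open); (Omar, pending); (Tom, closed); (Vik, new); (Vik, pending); (Wendy, closed); (Xin, NULL); (NULL, closed); (NULL, done); (NULL, new); (NULL, open); (NULL, open); (NULL, pending)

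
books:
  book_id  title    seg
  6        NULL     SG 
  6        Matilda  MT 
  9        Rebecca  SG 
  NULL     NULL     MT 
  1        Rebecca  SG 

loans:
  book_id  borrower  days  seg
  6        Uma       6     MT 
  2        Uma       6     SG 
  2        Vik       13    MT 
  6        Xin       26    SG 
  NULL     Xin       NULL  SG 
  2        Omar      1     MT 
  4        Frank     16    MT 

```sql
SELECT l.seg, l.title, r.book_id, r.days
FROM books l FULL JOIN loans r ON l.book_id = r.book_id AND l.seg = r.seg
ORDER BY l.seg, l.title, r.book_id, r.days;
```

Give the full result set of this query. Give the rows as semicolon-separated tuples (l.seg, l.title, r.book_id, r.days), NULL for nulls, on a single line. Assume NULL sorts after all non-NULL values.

(MT, Matilda, 6, 6); (MT, NULL, NULL, NULL); (SG, Rebecca, NULL, NULL); (SG, Rebecca, NULL, NULL); (SG, NULL, 6, 26); (NULL, NULL, 2, 1); (NULL, NULL, 2, 6); (NULL, NULL, 2, 13); (NULL, NULL, 4, 16); (NULL, NULL, NULL, NULL)

FULL OUTER JOIN keeps every row from both sides; unmatched rows get NULL for the other side's columns.
Matching on l.book_id = r.book_id AND l.seg = r.seg. A NULL in a compared column never satisfies the condition.
- book_id=6, seg=SG: 1 matching r row(s), so 1 row(s) emitted.
- book_id=6, seg=MT: 1 matching r row(s), so 1 row(s) emitted.
- book_id=9, seg=SG: no r row matches, row kept with r columns NULL.
- book_id=NULL, seg=MT: no r row matches, row kept with r columns NULL.
- book_id=1, seg=SG: no r row matches, row kept with r columns NULL.
- 5 r row(s) had no l match → kept, l columns NULL.
After projecting and ordering:
l.seg | l.title | r.book_id | r.days
MT | Matilda | 6 | 6
MT | NULL | NULL | NULL
SG | Rebecca | NULL | NULL
SG | Rebecca | NULL | NULL
SG | NULL | 6 | 26
NULL | NULL | 2 | 1
NULL | NULL | 2 | 6
NULL | NULL | 2 | 13
NULL | NULL | 4 | 16
NULL | NULL | NULL | NULL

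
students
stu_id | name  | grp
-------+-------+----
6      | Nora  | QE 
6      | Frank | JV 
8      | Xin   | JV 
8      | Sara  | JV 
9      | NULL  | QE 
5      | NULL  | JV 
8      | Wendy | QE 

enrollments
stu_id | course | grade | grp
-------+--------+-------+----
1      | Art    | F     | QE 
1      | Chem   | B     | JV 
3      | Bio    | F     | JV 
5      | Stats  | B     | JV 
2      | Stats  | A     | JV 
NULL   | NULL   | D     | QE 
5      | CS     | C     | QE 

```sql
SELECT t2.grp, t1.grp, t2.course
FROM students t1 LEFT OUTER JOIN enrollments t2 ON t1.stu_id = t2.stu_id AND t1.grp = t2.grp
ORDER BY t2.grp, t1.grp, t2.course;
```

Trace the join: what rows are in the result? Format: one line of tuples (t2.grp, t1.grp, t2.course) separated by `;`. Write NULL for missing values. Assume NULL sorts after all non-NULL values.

(JV, JV, Stats); (NULL, JV, NULL); (NULL, JV, NULL); (NULL, JV, NULL); (NULL, QE, NULL); (NULL, QE, NULL); (NULL, QE, NULL)

LEFT JOIN keeps every row from `students`; unmatched rows get NULL for `enrollments`'s columns.
Matching on t1.stu_id = t2.stu_id AND t1.grp = t2.grp. A NULL in a compared column never satisfies the condition.
Matched pairs: 1; unmatched t1 rows kept: 6.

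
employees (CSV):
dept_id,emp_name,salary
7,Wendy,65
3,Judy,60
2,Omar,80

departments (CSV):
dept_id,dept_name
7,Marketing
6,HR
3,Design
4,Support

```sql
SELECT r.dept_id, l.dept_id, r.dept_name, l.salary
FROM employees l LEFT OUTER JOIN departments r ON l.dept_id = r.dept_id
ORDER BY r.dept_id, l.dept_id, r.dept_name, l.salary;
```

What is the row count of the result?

LEFT JOIN keeps every row from `employees`; unmatched rows get NULL for `departments`'s columns.
Matching on l.dept_id = r.dept_id.
- l row (dept_id=7): matches 1 r row(s) → 1 output row(s).
- l row (dept_id=3): matches 1 r row(s) → 1 output row(s).
- l row (dept_id=2): no match → kept, r columns NULL.
Total: 2 matched + 1 padded = 3 rows.

3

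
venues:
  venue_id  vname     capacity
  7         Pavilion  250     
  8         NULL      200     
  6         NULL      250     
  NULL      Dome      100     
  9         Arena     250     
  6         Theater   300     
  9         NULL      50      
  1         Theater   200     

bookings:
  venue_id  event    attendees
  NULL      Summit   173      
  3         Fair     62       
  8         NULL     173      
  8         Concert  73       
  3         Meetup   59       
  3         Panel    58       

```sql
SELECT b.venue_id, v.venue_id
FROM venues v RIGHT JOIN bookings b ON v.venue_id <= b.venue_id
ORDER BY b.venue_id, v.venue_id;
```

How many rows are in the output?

RIGHT JOIN keeps every row from `bookings`; unmatched rows get NULL for `venues`'s columns.
Matching on v.venue_id <= b.venue_id. A NULL in a compared column never satisfies the condition.
- v row (venue_id=7): matches 2 b row(s) → 2 output row(s).
- v row (venue_id=8): matches 2 b row(s) → 2 output row(s).
- v row (venue_id=6): matches 2 b row(s) → 2 output row(s).
- v row (venue_id=NULL): no match.
- v row (venue_id=9): no match.
- v row (venue_id=6): matches 2 b row(s) → 2 output row(s).
- v row (venue_id=9): no match.
- v row (venue_id=1): matches 5 b row(s) → 5 output row(s).
- 1 row(s) from b found no v partner → padded with NULL.
Total: 13 matched + 1 padded = 14 rows.

14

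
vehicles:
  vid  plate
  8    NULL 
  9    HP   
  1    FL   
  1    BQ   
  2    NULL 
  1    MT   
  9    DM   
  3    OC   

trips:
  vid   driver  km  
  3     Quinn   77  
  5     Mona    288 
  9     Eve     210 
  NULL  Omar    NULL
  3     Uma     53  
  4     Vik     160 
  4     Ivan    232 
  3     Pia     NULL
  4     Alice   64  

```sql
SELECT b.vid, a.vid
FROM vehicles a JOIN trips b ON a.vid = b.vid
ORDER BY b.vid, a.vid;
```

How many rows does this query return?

5

INNER JOIN keeps only pairs where the ON condition holds.
Matching on a.vid = b.vid. A NULL in a compared column never satisfies the condition.
Matched pairs: 5.
Total: 5 rows.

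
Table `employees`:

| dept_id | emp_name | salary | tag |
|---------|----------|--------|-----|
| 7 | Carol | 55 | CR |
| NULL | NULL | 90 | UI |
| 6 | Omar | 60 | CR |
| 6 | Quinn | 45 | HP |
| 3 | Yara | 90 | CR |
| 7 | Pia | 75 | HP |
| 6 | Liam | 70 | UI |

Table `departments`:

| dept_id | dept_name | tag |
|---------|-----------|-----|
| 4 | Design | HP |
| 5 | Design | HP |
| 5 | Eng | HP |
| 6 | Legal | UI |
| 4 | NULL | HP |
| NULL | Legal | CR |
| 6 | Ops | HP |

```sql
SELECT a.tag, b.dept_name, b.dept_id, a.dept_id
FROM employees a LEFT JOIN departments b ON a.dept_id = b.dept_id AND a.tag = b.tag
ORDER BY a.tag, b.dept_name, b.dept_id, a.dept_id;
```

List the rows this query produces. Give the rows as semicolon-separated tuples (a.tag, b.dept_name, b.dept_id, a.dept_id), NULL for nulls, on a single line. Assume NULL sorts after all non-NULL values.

LEFT JOIN keeps every row from `employees`; unmatched rows get NULL for `departments`'s columns.
Matching on a.dept_id = b.dept_id AND a.tag = b.tag. A NULL in a compared column never satisfies the condition.
- a row (dept_id=7, tag=CR): no match → kept, b columns NULL.
- a row (dept_id=NULL, tag=UI): no match → kept, b columns NULL.
- a row (dept_id=6, tag=CR): no match → kept, b columns NULL.
- a row (dept_id=6, tag=HP): matches 1 b row(s) → 1 output row(s).
- a row (dept_id=3, tag=CR): no match → kept, b columns NULL.
- a row (dept_id=7, tag=HP): no match → kept, b columns NULL.
- a row (dept_id=6, tag=UI): matches 1 b row(s) → 1 output row(s).
After projecting and ordering:
a.tag | b.dept_name | b.dept_id | a.dept_id
CR | NULL | NULL | 3
CR | NULL | NULL | 6
CR | NULL | NULL | 7
HP | Ops | 6 | 6
HP | NULL | NULL | 7
UI | Legal | 6 | 6
UI | NULL | NULL | NULL

(CR, NULL, NULL, 3); (CR, NULL, NULL, 6); (CR, NULL, NULL, 7); (HP, Ops, 6, 6); (HP, NULL, NULL, 7); (UI, Legal, 6, 6); (UI, NULL, NULL, NULL)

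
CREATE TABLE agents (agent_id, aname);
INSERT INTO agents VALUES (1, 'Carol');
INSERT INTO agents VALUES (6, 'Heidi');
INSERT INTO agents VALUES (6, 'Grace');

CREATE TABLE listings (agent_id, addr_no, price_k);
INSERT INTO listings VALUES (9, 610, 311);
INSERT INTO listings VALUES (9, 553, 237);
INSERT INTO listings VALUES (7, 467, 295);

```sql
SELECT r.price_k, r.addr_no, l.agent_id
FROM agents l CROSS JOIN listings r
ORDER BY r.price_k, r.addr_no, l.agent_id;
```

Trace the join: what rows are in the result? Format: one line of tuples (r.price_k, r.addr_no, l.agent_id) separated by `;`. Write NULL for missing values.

CROSS JOIN pairs every row of `agents` with every row of `listings`: 3 × 3 = 9 rows.
After projecting and ordering:
r.price_k | r.addr_no | l.agent_id
237 | 553 | 1
237 | 553 | 6
237 | 553 | 6
295 | 467 | 1
295 | 467 | 6
295 | 467 | 6
311 | 610 | 1
311 | 610 | 6
311 | 610 | 6

(237, 553, 1); (237, 553, 6); (237, 553, 6); (295, 467, 1); (295, 467, 6); (295, 467, 6); (311, 610, 1); (311, 610, 6); (311, 610, 6)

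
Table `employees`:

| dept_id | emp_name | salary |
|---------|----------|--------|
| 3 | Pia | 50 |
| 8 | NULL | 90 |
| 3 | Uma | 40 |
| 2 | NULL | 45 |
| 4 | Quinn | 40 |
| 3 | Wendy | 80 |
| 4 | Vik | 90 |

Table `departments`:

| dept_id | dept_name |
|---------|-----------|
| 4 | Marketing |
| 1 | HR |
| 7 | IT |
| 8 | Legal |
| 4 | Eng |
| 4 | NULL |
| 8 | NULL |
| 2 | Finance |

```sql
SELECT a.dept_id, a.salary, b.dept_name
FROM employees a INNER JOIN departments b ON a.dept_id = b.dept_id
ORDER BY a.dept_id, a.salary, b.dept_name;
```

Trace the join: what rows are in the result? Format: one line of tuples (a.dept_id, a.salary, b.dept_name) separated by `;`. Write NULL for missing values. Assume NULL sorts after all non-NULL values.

INNER JOIN keeps only pairs where the ON condition holds.
Matching on a.dept_id = b.dept_id.
- a (dept_id=3) has no partner → excluded.
- a (dept_id=8) pairs with 2 row(s) of b.
- a (dept_id=3) has no partner → excluded.
- a (dept_id=2) pairs with 1 row(s) of b.
- a (dept_id=4) pairs with 3 row(s) of b.
- a (dept_id=3) has no partner → excluded.
- a (dept_id=4) pairs with 3 row(s) of b.
After projecting and ordering:
a.dept_id | a.salary | b.dept_name
2 | 45 | Finance
4 | 40 | Eng
4 | 40 | Marketing
4 | 40 | NULL
4 | 90 | Eng
4 | 90 | Marketing
4 | 90 | NULL
8 | 90 | Legal
8 | 90 | NULL

(2, 45, Finance); (4, 40, Eng); (4, 40, Marketing); (4, 40, NULL); (4, 90, Eng); (4, 90, Marketing); (4, 90, NULL); (8, 90, Legal); (8, 90, NULL)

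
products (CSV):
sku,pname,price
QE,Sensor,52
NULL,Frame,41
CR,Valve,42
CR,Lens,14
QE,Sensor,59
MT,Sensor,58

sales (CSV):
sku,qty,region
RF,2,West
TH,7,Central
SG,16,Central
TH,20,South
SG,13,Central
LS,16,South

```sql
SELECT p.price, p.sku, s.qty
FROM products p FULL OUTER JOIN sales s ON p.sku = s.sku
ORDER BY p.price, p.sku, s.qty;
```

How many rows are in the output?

FULL OUTER JOIN keeps every row from both sides; unmatched rows get NULL for the other side's columns.
Matching on p.sku = s.sku. A NULL in a compared column never satisfies the condition.
Matched pairs: 0; unmatched p rows kept: 6; unmatched s rows kept: 6.
Total: 0 matched + 12 padded = 12 rows.

12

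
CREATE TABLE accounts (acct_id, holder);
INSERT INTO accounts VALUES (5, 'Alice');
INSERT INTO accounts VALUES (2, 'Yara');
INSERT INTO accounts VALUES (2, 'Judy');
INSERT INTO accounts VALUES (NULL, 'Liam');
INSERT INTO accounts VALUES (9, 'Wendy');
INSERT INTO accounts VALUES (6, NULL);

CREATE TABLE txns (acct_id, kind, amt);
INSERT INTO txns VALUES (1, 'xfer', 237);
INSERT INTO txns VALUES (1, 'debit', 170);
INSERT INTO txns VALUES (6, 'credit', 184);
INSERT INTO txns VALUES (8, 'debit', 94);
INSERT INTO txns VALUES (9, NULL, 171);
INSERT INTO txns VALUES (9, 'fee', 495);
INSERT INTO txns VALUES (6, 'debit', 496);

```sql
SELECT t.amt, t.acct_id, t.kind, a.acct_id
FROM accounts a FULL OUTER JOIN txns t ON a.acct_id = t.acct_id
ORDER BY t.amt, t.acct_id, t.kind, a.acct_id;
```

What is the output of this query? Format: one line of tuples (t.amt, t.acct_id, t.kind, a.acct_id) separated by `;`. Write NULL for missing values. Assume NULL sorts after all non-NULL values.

FULL OUTER JOIN keeps every row from both sides; unmatched rows get NULL for the other side's columns.
Matching on a.acct_id = t.acct_id. A NULL in a compared column never satisfies the condition.
- acct_id=5: no t row matches, row kept with t columns NULL.
- acct_id=2: no t row matches, row kept with t columns NULL.
- acct_id=2: no t row matches, row kept with t columns NULL.
- acct_id=NULL: no t row matches, row kept with t columns NULL.
- acct_id=9: 2 matching t row(s), so 2 row(s) emitted.
- acct_id=6: 2 matching t row(s), so 2 row(s) emitted.
- 3 t row(s) had no a match → kept, a columns NULL.

(94, 8, debit, NULL); (170, 1, debit, NULL); (171, 9, NULL, 9); (184, 6, credit, 6); (237, 1, xfer, NULL); (495, 9, fee, 9); (496, 6, debit, 6); (NULL, NULL, NULL, 2); (NULL, NULL, NULL, 2); (NULL, NULL, NULL, 5); (NULL, NULL, NULL, NULL)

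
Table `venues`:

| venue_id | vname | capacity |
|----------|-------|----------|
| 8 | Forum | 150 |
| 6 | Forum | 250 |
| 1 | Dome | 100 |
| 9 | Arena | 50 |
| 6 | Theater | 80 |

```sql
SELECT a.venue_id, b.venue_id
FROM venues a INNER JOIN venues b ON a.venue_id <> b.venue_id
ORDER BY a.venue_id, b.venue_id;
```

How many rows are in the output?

18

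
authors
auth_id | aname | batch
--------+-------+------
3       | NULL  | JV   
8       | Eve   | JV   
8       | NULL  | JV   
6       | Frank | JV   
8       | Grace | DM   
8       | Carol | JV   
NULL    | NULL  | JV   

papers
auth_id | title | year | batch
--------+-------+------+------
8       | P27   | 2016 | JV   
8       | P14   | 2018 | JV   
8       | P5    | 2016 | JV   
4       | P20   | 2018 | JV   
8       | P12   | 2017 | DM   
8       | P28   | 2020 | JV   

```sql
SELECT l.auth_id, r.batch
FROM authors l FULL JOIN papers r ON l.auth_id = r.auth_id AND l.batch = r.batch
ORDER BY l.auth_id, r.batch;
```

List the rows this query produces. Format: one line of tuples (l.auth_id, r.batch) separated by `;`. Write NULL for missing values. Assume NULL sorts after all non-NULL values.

FULL OUTER JOIN keeps every row from both sides; unmatched rows get NULL for the other side's columns.
Matching on l.auth_id = r.auth_id AND l.batch = r.batch. A NULL in a compared column never satisfies the condition.
- l row (auth_id=3, batch=JV): no match → kept, r columns NULL.
- l row (auth_id=8, batch=JV): matches 4 r row(s) → 4 output row(s).
- l row (auth_id=8, batch=JV): matches 4 r row(s) → 4 output row(s).
- l row (auth_id=6, batch=JV): no match → kept, r columns NULL.
- l row (auth_id=8, batch=DM): matches 1 r row(s) → 1 output row(s).
- l row (auth_id=8, batch=JV): matches 4 r row(s) → 4 output row(s).
- l row (auth_id=NULL, batch=JV): no match → kept, r columns NULL.
- 1 row(s) from r found no l partner → padded with NULL.

(3, NULL); (6, NULL); (8, DM); (8, JV); (8, JV); (8, JV); (8, JV); (8, JV); (8, JV); (8, JV); (8, JV); (8, JV); (8, JV); (8, JV); (8, JV); (NULL, JV); (NULL, NULL)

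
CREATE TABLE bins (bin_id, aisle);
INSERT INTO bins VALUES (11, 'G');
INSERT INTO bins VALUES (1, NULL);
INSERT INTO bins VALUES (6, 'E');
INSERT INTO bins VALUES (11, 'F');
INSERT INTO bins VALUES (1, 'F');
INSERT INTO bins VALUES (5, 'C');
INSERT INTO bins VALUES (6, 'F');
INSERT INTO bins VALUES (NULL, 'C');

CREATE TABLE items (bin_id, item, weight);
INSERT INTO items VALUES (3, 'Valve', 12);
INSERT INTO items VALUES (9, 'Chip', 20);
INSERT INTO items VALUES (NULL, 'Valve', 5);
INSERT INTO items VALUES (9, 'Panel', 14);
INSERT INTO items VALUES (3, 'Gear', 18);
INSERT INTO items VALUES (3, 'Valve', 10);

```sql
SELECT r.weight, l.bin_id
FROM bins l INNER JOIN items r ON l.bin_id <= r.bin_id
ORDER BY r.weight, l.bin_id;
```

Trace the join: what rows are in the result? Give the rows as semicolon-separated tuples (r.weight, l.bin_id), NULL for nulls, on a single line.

(10, 1); (10, 1); (12, 1); (12, 1); (14, 1); (14, 1); (14, 5); (14, 6); (14, 6); (18, 1); (18, 1); (20, 1); (20, 1); (20, 5); (20, 6); (20, 6)

INNER JOIN keeps only pairs where the ON condition holds.
Matching on l.bin_id <= r.bin_id. A NULL in a compared column never satisfies the condition.
- bin_id=11: no matching r row, dropped.
- bin_id=1: 5 matching r row(s), so 5 row(s) emitted.
- bin_id=6: 2 matching r row(s), so 2 row(s) emitted.
- bin_id=11: no matching r row, dropped.
- bin_id=1: 5 matching r row(s), so 5 row(s) emitted.
- bin_id=5: 2 matching r row(s), so 2 row(s) emitted.
- bin_id=6: 2 matching r row(s), so 2 row(s) emitted.
- bin_id=NULL: no matching r row, dropped.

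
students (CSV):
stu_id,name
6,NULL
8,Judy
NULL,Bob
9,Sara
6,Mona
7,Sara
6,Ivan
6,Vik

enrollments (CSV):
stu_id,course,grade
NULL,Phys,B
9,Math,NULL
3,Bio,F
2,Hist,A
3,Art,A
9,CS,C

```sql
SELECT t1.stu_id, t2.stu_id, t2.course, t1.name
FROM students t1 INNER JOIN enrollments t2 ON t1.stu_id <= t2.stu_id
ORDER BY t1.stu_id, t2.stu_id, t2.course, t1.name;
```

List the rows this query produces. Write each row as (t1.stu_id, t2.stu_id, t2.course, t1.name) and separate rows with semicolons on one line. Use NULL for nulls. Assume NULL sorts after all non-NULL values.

(6, 9, CS, Ivan); (6, 9, CS, Mona); (6, 9, CS, Vik); (6, 9, CS, NULL); (6, 9, Math, Ivan); (6, 9, Math, Mona); (6, 9, Math, Vik); (6, 9, Math, NULL); (7, 9, CS, Sara); (7, 9, Math, Sara); (8, 9, CS, Judy); (8, 9, Math, Judy); (9, 9, CS, Sara); (9, 9, Math, Sara)

INNER JOIN keeps only pairs where the ON condition holds.
Matching on t1.stu_id <= t2.stu_id. A NULL in a compared column never satisfies the condition.
Matched pairs: 14.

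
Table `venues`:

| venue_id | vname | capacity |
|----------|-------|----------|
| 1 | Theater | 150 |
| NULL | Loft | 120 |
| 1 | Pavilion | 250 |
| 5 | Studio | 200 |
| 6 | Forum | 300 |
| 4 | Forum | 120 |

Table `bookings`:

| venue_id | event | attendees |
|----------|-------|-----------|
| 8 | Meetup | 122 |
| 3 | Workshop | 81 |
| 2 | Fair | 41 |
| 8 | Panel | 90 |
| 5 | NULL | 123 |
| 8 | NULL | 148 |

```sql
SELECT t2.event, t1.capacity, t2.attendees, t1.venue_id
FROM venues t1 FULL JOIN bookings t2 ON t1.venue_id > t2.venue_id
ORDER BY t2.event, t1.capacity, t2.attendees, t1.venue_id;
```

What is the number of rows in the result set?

FULL OUTER JOIN keeps every row from both sides; unmatched rows get NULL for the other side's columns.
Matching on t1.venue_id > t2.venue_id. A NULL in a compared column never satisfies the condition.
- t1 row (venue_id=1): no match → kept, t2 columns NULL.
- t1 row (venue_id=NULL): no match → kept, t2 columns NULL.
- t1 row (venue_id=1): no match → kept, t2 columns NULL.
- t1 row (venue_id=5): matches 2 t2 row(s) → 2 output row(s).
- t1 row (venue_id=6): matches 3 t2 row(s) → 3 output row(s).
- t1 row (venue_id=4): matches 2 t2 row(s) → 2 output row(s).
- 3 row(s) from t2 found no t1 partner → padded with NULL.
Total: 7 matched + 6 padded = 13 rows.

13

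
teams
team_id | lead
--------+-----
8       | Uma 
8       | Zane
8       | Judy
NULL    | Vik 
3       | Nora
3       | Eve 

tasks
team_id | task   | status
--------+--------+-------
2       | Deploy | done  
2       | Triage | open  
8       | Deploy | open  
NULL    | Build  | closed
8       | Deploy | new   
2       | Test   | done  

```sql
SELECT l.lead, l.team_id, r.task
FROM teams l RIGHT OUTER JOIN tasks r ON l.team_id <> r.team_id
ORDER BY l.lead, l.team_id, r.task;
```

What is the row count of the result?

20

RIGHT JOIN keeps every row from `tasks`; unmatched rows get NULL for `teams`'s columns.
Matching on l.team_id <> r.team_id. A NULL in a compared column never satisfies the condition.
- l[0] team_id=8 → 3 match(es) in r → 3 row(s).
- l[1] team_id=8 → 3 match(es) in r → 3 row(s).
- l[2] team_id=8 → 3 match(es) in r → 3 row(s).
- l[3] team_id=NULL → no match.
- l[4] team_id=3 → 5 match(es) in r → 5 row(s).
- l[5] team_id=3 → 5 match(es) in r → 5 row(s).
- plus 1 unmatched r row(s), each kept with NULL l columns.
Total: 19 matched + 1 padded = 20 rows.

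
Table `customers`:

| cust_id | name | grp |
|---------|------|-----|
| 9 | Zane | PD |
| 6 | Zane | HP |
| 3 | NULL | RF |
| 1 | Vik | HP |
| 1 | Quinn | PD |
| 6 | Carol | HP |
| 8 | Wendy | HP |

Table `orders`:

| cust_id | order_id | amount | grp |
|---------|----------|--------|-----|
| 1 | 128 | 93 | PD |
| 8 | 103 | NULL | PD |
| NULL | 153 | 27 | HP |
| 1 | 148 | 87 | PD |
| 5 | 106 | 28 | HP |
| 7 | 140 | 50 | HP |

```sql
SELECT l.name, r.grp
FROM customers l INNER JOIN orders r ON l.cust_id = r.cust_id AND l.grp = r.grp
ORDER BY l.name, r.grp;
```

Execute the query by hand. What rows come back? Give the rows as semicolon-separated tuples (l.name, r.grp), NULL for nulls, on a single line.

(Quinn, PD); (Quinn, PD)

INNER JOIN keeps only pairs where the ON condition holds.
Matching on l.cust_id = r.cust_id AND l.grp = r.grp. A NULL in a compared column never satisfies the condition.
Matched pairs: 2.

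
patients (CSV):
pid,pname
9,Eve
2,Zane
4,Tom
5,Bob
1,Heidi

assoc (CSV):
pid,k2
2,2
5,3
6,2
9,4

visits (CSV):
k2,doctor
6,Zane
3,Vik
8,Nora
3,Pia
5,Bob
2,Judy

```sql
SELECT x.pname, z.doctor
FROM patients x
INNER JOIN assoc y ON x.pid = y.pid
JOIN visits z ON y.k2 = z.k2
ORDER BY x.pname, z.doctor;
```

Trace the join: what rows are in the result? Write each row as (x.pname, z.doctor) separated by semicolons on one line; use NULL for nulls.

Evaluate left to right. First `patients x INNER JOIN assoc y` on pid: 3 row(s).
Then INNER JOIN `visits z` on k2: keep only rows whose y.k2 appears in z.

(Bob, Pia); (Bob, Vik); (Zane, Judy)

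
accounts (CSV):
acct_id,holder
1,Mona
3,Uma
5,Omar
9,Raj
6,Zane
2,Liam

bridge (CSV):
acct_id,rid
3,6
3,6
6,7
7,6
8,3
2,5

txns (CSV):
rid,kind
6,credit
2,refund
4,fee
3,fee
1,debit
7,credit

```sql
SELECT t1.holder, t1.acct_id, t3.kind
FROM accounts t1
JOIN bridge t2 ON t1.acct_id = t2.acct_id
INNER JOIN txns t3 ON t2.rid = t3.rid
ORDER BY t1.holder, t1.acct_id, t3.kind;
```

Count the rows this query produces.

3

Joins associate left-to-right: accounts INNER JOIN bridge on acct_id gives 4 intermediate row(s).
Then INNER JOIN `txns t3` on rid: keep only rows whose t2.rid appears in t3.
Result: 3 row(s).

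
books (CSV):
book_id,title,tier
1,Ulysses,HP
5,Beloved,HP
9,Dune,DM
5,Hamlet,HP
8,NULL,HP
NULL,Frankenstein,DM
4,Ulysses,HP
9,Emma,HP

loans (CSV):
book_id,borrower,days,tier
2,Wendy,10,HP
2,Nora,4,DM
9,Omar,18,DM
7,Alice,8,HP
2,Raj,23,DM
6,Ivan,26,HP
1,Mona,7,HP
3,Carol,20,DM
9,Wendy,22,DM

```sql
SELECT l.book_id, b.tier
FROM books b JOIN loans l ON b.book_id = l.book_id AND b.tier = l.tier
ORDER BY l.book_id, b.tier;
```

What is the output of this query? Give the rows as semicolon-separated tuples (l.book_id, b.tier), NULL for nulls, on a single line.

INNER JOIN keeps only pairs where the ON condition holds.
Matching on b.book_id = l.book_id AND b.tier = l.tier. A NULL in a compared column never satisfies the condition.
Matched pairs: 3.

(1, HP); (9, DM); (9, DM)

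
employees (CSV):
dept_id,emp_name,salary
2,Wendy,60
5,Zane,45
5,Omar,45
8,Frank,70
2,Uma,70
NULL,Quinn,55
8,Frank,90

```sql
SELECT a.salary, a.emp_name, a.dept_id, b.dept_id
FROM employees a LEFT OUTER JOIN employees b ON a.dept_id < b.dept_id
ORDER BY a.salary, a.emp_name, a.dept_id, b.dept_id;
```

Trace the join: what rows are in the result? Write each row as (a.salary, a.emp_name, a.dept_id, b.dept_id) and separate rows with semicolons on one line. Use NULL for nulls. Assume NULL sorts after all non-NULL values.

LEFT JOIN keeps every row from `employees a`; unmatched rows get NULL for `employees b`'s columns.
Matching on a.dept_id < b.dept_id. A NULL in a compared column never satisfies the condition.
- dept_id=2: 4 matching b row(s), so 4 row(s) emitted.
- dept_id=5: 2 matching b row(s), so 2 row(s) emitted.
- dept_id=5: 2 matching b row(s), so 2 row(s) emitted.
- dept_id=8: no b row matches, row kept with b columns NULL.
- dept_id=2: 4 matching b row(s), so 4 row(s) emitted.
- dept_id=NULL: no b row matches, row kept with b columns NULL.
- dept_id=8: no b row matches, row kept with b columns NULL.

(45, Omar, 5, 8); (45, Omar, 5, 8); (45, Zane, 5, 8); (45, Zane, 5, 8); (55, Quinn, NULL, NULL); (60, Wendy, 2, 5); (60, Wendy, 2, 5); (60, Wendy, 2, 8); (60, Wendy, 2, 8); (70, Frank, 8, NULL); (70, Uma, 2, 5); (70, Uma, 2, 5); (70, Uma, 2, 8); (70, Uma, 2, 8); (90, Frank, 8, NULL)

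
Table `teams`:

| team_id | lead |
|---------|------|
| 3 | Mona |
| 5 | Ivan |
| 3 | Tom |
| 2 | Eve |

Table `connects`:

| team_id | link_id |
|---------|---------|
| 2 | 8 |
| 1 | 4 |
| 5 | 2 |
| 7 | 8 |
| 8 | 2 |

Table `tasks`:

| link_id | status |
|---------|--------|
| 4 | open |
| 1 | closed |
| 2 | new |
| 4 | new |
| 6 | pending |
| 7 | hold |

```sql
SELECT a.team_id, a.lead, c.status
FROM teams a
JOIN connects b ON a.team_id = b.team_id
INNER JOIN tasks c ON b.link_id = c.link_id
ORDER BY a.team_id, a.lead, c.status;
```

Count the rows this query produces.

1

Evaluate left to right. First `teams a INNER JOIN connects b` on team_id: 2 row(s).
Then INNER JOIN `tasks c` on link_id: keep only rows whose b.link_id appears in c.
Result: 1 row(s).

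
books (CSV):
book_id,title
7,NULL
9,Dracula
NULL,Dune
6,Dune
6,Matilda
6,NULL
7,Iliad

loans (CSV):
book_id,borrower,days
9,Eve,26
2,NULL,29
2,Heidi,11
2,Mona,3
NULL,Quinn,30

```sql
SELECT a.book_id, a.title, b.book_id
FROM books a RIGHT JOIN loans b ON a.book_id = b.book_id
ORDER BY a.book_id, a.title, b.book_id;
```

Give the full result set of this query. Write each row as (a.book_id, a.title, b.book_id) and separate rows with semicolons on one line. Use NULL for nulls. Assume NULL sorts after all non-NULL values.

(9, Dracula, 9); (NULL, NULL, 2); (NULL, NULL, 2); (NULL, NULL, 2); (NULL, NULL, NULL)

RIGHT JOIN keeps every row from `loans`; unmatched rows get NULL for `books`'s columns.
Matching on a.book_id = b.book_id. A NULL in a compared column never satisfies the condition.
- a row (book_id=7): no match.
- a row (book_id=9): matches 1 b row(s) → 1 output row(s).
- a row (book_id=NULL): no match.
- a row (book_id=6): no match.
- a row (book_id=6): no match.
- a row (book_id=6): no match.
- a row (book_id=7): no match.
- 4 row(s) from b found no a partner → padded with NULL.
After projecting and ordering:
a.book_id | a.title | b.book_id
9 | Dracula | 9
NULL | NULL | 2
NULL | NULL | 2
NULL | NULL | 2
NULL | NULL | NULL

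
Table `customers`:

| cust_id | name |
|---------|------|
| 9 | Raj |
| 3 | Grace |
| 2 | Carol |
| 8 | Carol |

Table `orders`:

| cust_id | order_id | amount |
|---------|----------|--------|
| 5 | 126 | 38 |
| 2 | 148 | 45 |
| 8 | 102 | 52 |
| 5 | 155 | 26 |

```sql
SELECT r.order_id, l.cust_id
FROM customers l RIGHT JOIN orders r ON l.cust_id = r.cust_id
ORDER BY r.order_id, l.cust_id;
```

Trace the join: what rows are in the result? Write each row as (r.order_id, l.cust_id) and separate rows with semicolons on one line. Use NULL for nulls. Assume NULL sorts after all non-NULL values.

(102, 8); (126, NULL); (148, 2); (155, NULL)

RIGHT JOIN keeps every row from `orders`; unmatched rows get NULL for `customers`'s columns.
Matching on l.cust_id = r.cust_id.
- l row (cust_id=9): no match.
- l row (cust_id=3): no match.
- l row (cust_id=2): matches 1 r row(s) → 1 output row(s).
- l row (cust_id=8): matches 1 r row(s) → 1 output row(s).
- 2 row(s) from r found no l partner → padded with NULL.
After projecting and ordering:
r.order_id | l.cust_id
102 | 8
126 | NULL
148 | 2
155 | NULL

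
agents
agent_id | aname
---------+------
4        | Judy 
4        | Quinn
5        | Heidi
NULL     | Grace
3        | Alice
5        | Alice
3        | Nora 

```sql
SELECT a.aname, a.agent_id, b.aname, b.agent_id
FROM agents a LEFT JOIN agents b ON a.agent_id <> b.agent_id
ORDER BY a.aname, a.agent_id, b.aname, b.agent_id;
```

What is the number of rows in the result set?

25

LEFT JOIN keeps every row from `agents a`; unmatched rows get NULL for `agents b`'s columns.
Matching on a.agent_id <> b.agent_id. A NULL in a compared column never satisfies the condition.
- a (agent_id=4) pairs with 4 row(s) of b.
- a (agent_id=4) pairs with 4 row(s) of b.
- a (agent_id=5) pairs with 4 row(s) of b.
- a (agent_id=NULL) has no partner → padded with NULL.
- a (agent_id=3) pairs with 4 row(s) of b.
- a (agent_id=5) pairs with 4 row(s) of b.
- a (agent_id=3) pairs with 4 row(s) of b.
Total: 24 matched + 1 padded = 25 rows.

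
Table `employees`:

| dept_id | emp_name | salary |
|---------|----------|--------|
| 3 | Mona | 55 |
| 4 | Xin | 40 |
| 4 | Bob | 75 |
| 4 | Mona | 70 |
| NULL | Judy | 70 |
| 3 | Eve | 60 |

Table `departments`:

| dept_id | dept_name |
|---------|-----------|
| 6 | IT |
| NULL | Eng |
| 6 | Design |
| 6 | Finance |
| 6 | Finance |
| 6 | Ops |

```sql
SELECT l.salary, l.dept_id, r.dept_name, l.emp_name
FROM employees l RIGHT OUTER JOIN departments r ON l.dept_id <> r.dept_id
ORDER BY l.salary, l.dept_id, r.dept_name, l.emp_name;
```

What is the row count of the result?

RIGHT JOIN keeps every row from `departments`; unmatched rows get NULL for `employees`'s columns.
Matching on l.dept_id <> r.dept_id. A NULL in a compared column never satisfies the condition.
Matched pairs: 25; unmatched r rows kept: 1.
Total: 25 matched + 1 padded = 26 rows.

26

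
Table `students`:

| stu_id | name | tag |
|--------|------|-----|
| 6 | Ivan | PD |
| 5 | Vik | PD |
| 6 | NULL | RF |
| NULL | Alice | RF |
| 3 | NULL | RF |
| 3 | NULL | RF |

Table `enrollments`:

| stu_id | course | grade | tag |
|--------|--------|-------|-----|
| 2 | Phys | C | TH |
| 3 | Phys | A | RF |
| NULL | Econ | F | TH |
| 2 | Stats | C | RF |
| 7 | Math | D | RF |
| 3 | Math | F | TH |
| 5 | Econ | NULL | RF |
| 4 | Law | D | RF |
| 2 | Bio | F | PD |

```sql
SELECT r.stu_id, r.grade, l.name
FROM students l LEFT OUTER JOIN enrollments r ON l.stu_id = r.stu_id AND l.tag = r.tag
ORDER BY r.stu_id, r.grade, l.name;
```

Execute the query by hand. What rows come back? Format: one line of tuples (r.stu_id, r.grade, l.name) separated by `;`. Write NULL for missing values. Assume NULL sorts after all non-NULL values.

(3, A, NULL); (3, A, NULL); (NULL, NULL, Alice); (NULL, NULL, Ivan); (NULL, NULL, Vik); (NULL, NULL, NULL)

LEFT JOIN keeps every row from `students`; unmatched rows get NULL for `enrollments`'s columns.
Matching on l.stu_id = r.stu_id AND l.tag = r.tag. A NULL in a compared column never satisfies the condition.
Matched pairs: 2; unmatched l rows kept: 4.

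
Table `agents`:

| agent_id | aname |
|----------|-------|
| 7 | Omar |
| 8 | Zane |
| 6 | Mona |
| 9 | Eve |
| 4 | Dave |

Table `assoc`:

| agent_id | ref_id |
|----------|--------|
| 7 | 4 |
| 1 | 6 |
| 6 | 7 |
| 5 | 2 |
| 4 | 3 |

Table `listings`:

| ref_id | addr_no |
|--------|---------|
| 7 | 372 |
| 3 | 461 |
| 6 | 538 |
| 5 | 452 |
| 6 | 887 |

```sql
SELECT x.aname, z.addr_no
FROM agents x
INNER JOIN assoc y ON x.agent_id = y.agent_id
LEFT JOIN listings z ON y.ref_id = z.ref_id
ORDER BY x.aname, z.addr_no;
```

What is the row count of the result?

3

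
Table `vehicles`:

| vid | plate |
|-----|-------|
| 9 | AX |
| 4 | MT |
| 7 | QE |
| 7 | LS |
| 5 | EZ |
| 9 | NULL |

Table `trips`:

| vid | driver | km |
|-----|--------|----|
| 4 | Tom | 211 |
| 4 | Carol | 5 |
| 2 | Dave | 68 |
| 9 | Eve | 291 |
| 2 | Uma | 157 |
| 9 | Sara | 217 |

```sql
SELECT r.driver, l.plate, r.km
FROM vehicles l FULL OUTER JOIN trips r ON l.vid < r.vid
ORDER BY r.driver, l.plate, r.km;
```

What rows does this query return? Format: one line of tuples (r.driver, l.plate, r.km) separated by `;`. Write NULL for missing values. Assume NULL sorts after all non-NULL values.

FULL OUTER JOIN keeps every row from both sides; unmatched rows get NULL for the other side's columns.
Matching on l.vid < r.vid.
Matched pairs: 8; unmatched l rows kept: 2; unmatched r rows kept: 4.

(Carol, NULL, 5); (Dave, NULL, 68); (Eve, EZ, 291); (Eve, LS, 291); (Eve, MT, 291); (Eve, QE, 291); (Sara, EZ, 217); (Sara, LS, 217); (Sara, MT, 217); (Sara, QE, 217); (Tom, NULL, 211); (Uma, NULL, 157); (NULL, AX, NULL); (NULL, NULL, NULL)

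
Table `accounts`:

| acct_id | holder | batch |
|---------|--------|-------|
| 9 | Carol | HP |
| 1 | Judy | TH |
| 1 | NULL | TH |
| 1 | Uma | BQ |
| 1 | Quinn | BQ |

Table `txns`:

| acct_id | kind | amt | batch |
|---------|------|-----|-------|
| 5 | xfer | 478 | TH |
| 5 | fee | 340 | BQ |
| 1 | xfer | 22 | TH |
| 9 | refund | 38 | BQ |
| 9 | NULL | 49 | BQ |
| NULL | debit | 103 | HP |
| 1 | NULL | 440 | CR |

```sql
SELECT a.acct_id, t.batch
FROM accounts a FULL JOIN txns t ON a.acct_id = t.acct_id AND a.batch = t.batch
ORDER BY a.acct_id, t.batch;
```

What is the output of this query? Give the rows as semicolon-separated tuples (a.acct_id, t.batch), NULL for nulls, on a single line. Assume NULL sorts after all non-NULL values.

FULL OUTER JOIN keeps every row from both sides; unmatched rows get NULL for the other side's columns.
Matching on a.acct_id = t.acct_id AND a.batch = t.batch. A NULL in a compared column never satisfies the condition.
- a row (acct_id=9, batch=HP): no match → kept, t columns NULL.
- a row (acct_id=1, batch=TH): matches 1 t row(s) → 1 output row(s).
- a row (acct_id=1, batch=TH): matches 1 t row(s) → 1 output row(s).
- a row (acct_id=1, batch=BQ): no match → kept, t columns NULL.
- a row (acct_id=1, batch=BQ): no match → kept, t columns NULL.
- 6 row(s) from t found no a partner → padded with NULL.

(1, TH); (1, TH); (1, NULL); (1, NULL); (9, NULL); (NULL, BQ); (NULL, BQ); (NULL, BQ); (NULL, CR); (NULL, HP); (NULL, TH)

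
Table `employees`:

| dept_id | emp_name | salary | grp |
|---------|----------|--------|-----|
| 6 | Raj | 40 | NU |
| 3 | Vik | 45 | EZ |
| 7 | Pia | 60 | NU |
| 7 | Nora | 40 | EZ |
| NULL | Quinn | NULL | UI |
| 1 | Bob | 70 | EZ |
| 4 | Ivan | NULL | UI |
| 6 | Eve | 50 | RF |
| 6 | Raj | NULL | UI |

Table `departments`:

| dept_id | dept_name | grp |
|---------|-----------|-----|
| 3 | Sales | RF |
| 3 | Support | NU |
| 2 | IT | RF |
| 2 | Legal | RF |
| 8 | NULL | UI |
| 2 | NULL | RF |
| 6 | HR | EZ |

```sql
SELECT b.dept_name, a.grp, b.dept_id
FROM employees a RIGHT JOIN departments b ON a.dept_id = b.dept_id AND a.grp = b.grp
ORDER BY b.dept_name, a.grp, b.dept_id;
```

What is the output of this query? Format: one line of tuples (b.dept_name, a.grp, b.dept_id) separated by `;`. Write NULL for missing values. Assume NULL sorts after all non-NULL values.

(HR, NULL, 6); (IT, NULL, 2); (Legal, NULL, 2); (Sales, NULL, 3); (Support, NULL, 3); (NULL, NULL, 2); (NULL, NULL, 8)

RIGHT JOIN keeps every row from `departments`; unmatched rows get NULL for `employees`'s columns.
Matching on a.dept_id = b.dept_id AND a.grp = b.grp. A NULL in a compared column never satisfies the condition.
- dept_id=6, grp=NU: no matching b row.
- dept_id=3, grp=EZ: no matching b row.
- dept_id=7, grp=NU: no matching b row.
- dept_id=7, grp=EZ: no matching b row.
- dept_id=NULL, grp=UI: no matching b row.
- dept_id=1, grp=EZ: no matching b row.
- dept_id=4, grp=UI: no matching b row.
- dept_id=6, grp=RF: no matching b row.
- dept_id=6, grp=UI: no matching b row.
- plus 7 unmatched b row(s), each kept with NULL a columns.
After projecting and ordering:
b.dept_name | a.grp | b.dept_id
HR | NULL | 6
IT | NULL | 2
Legal | NULL | 2
Sales | NULL | 3
Support | NULL | 3
NULL | NULL | 2
NULL | NULL | 8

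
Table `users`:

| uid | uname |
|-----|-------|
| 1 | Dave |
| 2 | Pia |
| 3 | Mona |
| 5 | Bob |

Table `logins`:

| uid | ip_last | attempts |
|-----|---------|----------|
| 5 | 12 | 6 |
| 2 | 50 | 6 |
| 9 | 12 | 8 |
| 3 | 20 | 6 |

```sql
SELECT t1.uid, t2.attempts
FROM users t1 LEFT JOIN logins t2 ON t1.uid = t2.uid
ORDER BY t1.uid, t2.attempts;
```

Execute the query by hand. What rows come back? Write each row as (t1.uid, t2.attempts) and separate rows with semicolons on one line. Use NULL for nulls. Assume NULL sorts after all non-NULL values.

LEFT JOIN keeps every row from `users`; unmatched rows get NULL for `logins`'s columns.
Matching on t1.uid = t2.uid.
- t1[0] uid=1 → no match; kept with NULLs on the t2 side.
- t1[1] uid=2 → 1 match(es) in t2 → 1 row(s).
- t1[2] uid=3 → 1 match(es) in t2 → 1 row(s).
- t1[3] uid=5 → 1 match(es) in t2 → 1 row(s).
After projecting and ordering:
t1.uid | t2.attempts
1 | NULL
2 | 6
3 | 6
5 | 6

(1, NULL); (2, 6); (3, 6); (5, 6)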